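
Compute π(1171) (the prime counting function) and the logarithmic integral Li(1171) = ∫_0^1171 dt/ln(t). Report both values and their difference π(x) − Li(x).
π(1171) = 193;  Li(1171) ≈ 202.08;  π(x) − Li(x) ≈ -9.08.

Direct count of primes ≤ 1171 gives π(1171) = 193. Numerical evaluation of the logarithmic integral gives Li(1171) ≈ 202.08. The difference π(x) − Li(x) ≈ -9.08 is typically negative for small/moderate x (Li(x) overestimates), though Littlewood's theorem shows this sign changes infinitely often.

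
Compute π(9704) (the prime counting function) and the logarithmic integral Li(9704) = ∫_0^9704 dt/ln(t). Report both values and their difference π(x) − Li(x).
π(9704) = 1197;  Li(9704) ≈ 1213.95;  π(x) − Li(x) ≈ -16.95.

Direct count of primes ≤ 9704 gives π(9704) = 1197. Numerical evaluation of the logarithmic integral gives Li(9704) ≈ 1213.95. The difference π(x) − Li(x) ≈ -16.95 is typically negative for small/moderate x (Li(x) overestimates), though Littlewood's theorem shows this sign changes infinitely often.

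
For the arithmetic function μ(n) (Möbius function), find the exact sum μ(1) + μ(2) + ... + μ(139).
Σ_{n ≤ 139} μ(n) = -4

Compute μ(n) for each 1 ≤ n ≤ 139: μ(1) = 1, μ(2) = -1, μ(3) = -1, μ(4) = 0, μ(5) = -1, μ(6) = 1, μ(7) = -1, μ(8) = 0, μ(9) = 0, μ(10) = 1, μ(11) = -1, μ(12) = 0, μ(13) = -1, μ(14) = 1, μ(15) = 1, μ(16) = 0, μ(17) = -1, μ(18) = 0, μ(19) = -1, μ(20) = 0, μ(21) = 1, μ(22) = 1, μ(23) = -1, μ(24) = 0, μ(25) = 0, μ(26) = 1, μ(27) = 0, μ(28) = 0, μ(29) = -1, μ(30) = -1, μ(31) = -1, μ(32) = 0, μ(33) = 1, μ(34) = 1, μ(35) = 1, μ(36) = 0, μ(37) = -1, μ(38) = 1, μ(39) = 1, μ(40) = 0, μ(41) = -1, μ(42) = -1, μ(43) = -1, μ(44) = 0, μ(45) = 0, μ(46) = 1, μ(47) = -1, μ(48) = 0, μ(49) = 0, μ(50) = 0, μ(51) = 1, μ(52) = 0, μ(53) = -1, μ(54) = 0, μ(55) = 1, μ(56) = 0, μ(57) = 1, μ(58) = 1, μ(59) = -1, μ(60) = 0, μ(61) = -1, μ(62) = 1, μ(63) = 0, μ(64) = 0, μ(65) = 1, μ(66) = -1, μ(67) = -1, μ(68) = 0, μ(69) = 1, μ(70) = -1, μ(71) = -1, μ(72) = 0, μ(73) = -1, μ(74) = 1, μ(75) = 0, μ(76) = 0, μ(77) = 1, μ(78) = -1, μ(79) = -1, μ(80) = 0, μ(81) = 0, μ(82) = 1, μ(83) = -1, μ(84) = 0, μ(85) = 1, μ(86) = 1, μ(87) = 1, μ(88) = 0, μ(89) = -1, μ(90) = 0, μ(91) = 1, μ(92) = 0, μ(93) = 1, μ(94) = 1, μ(95) = 1, μ(96) = 0, μ(97) = -1, μ(98) = 0, μ(99) = 0, μ(100) = 0, μ(101) = -1, μ(102) = -1, μ(103) = -1, μ(104) = 0, μ(105) = -1, μ(106) = 1, μ(107) = -1, μ(108) = 0, μ(109) = -1, μ(110) = -1, μ(111) = 1, μ(112) = 0, μ(113) = -1, μ(114) = -1, μ(115) = 1, μ(116) = 0, μ(117) = 0, μ(118) = 1, μ(119) = 1, μ(120) = 0, μ(121) = 0, μ(122) = 1, μ(123) = 1, μ(124) = 0, μ(125) = 0, μ(126) = 0, μ(127) = -1, μ(128) = 0, μ(129) = 1, μ(130) = -1, μ(131) = -1, μ(132) = 0, μ(133) = 1, μ(134) = 1, μ(135) = 0, μ(136) = 0, μ(137) = -1, μ(138) = -1, μ(139) = -1. Summing all 139 values: -4. (Mertens function M(x) = Σ_{n ≤ x} μ(n); on average M(x) should be small (PNT ⟺ M(x) = o(x)).)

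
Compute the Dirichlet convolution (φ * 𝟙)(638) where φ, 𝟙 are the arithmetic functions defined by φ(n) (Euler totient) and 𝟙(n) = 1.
(φ * 𝟙)(638) = 638

Divisors of 638: [1, 2, 11, 22, 29, 58, 319, 638]. For each d | 638:
  d = 1: φ(1) · 𝟙(638/1) = 1 · 1 = 1
  d = 2: φ(2) · 𝟙(638/2) = 1 · 1 = 1
  d = 11: φ(11) · 𝟙(638/11) = 10 · 1 = 10
  d = 22: φ(22) · 𝟙(638/22) = 10 · 1 = 10
  d = 29: φ(29) · 𝟙(638/29) = 28 · 1 = 28
  d = 58: φ(58) · 𝟙(638/58) = 28 · 1 = 28
  d = 319: φ(319) · 𝟙(638/319) = 280 · 1 = 280
  d = 638: φ(638) · 𝟙(638/638) = 280 · 1 = 280
Summing: (φ * 𝟙)(638) = 1 + 1 + 10 + 10 + 28 + 28 + 280 + 280 = 638.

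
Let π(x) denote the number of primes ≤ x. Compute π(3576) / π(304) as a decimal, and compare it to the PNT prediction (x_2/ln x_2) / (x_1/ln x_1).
π(3576)/π(304) = 500/62 ≈ 8.0645;  PNT prediction ≈ 8.2193.

π(304) = 62 and π(3576) = 500, so π(3576)/π(304) ≈ 8.0645. The PNT-predicted ratio is (3576/ln(3576)) / (304/ln(304)) ≈ 8.2193. The two agree to within a few percent, as expected.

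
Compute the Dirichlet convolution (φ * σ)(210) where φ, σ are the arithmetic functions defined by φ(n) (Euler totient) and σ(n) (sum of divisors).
(φ * σ)(210) = 3360

Divisors of 210: [1, 2, 3, 5, 6, 7, 10, 14, 15, 21, 30, 35, 42, 70, 105, 210]. For each d | 210:
  d = 1: φ(1) · σ(210/1) = 1 · 576 = 576
  d = 2: φ(2) · σ(210/2) = 1 · 192 = 192
  d = 3: φ(3) · σ(210/3) = 2 · 144 = 288
  d = 5: φ(5) · σ(210/5) = 4 · 96 = 384
  d = 6: φ(6) · σ(210/6) = 2 · 48 = 96
  d = 7: φ(7) · σ(210/7) = 6 · 72 = 432
  d = 10: φ(10) · σ(210/10) = 4 · 32 = 128
  d = 14: φ(14) · σ(210/14) = 6 · 24 = 144
  d = 15: φ(15) · σ(210/15) = 8 · 24 = 192
  d = 21: φ(21) · σ(210/21) = 12 · 18 = 216
  d = 30: φ(30) · σ(210/30) = 8 · 8 = 64
  d = 35: φ(35) · σ(210/35) = 24 · 12 = 288
  d = 42: φ(42) · σ(210/42) = 12 · 6 = 72
  d = 70: φ(70) · σ(210/70) = 24 · 4 = 96
  d = 105: φ(105) · σ(210/105) = 48 · 3 = 144
  d = 210: φ(210) · σ(210/210) = 48 · 1 = 48
Summing: (φ * σ)(210) = 576 + 192 + 288 + 384 + 96 + 432 + 128 + 144 + 192 + 216 + 64 + 288 + 72 + 96 + 144 + 48 = 3360.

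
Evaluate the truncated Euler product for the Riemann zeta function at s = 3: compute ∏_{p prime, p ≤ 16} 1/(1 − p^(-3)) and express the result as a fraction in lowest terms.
∏ = 39364325/32767248

The primes p ≤ 16 are [2, 3, 5, 7, 11, 13]. For each prime, (1 − 1/p^3)^(-1) = p^3 / (p^3 − 1). The product is (1 − 1/2^3)^(-1), (1 − 1/3^3)^(-1), (1 − 1/5^3)^(-1), (1 − 1/7^3)^(-1), (1 − 1/11^3)^(-1), (1 − 1/13^3)^(-1) = ∏ p^3 / (p^3 − 1) = 39364325/32767248.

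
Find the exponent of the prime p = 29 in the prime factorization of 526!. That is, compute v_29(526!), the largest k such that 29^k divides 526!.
v_29(526!) = 18

Legendre's formula: v_p(n!) = Σ_{k ≥ 1} ⌊n / p^k⌋. For p = 29, n = 526, the terms are:
  ⌊526/29^1⌋ = ⌊526/29⌋ = 18
(the next term ⌊526/29^2⌋ = 0, terminating the sum). Summing: v_29(526!) = 18 = 18.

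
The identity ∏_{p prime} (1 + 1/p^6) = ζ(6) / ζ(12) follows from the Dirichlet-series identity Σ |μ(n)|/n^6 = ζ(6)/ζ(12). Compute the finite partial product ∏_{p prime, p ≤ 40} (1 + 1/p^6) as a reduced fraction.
∏ = 1409064908372656074115629844532678533864664016937571914400/1385384845877129271600296064992669038424816672643778985121

The primes p ≤ 40 are [2, 3, 5, 7, 11, 13, 17, 19, 23, 29, 31, 37]. For each, (1 + 1/p^6) = (p^6 + 1)/p^6. Multiplying these fractions over p ∈ [2, 3, 5, 7, 11, 13, 17, 19, 23, 29, 31, 37] gives 1409064908372656074115629844532678533864664016937571914400/1385384845877129271600296064992669038424816672643778985121. (In the limit P → ∞ this tends to ζ(6)/ζ(12).)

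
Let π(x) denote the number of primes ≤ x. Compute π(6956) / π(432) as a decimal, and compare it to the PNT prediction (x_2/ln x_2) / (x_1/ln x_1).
π(6956)/π(432) = 892/83 ≈ 10.7470;  PNT prediction ≈ 11.0443.

π(432) = 83 and π(6956) = 892, so π(6956)/π(432) ≈ 10.7470. The PNT-predicted ratio is (6956/ln(6956)) / (432/ln(432)) ≈ 11.0443. The two agree to within a few percent, as expected.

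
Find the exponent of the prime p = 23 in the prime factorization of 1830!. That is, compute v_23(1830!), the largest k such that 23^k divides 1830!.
v_23(1830!) = 82

Legendre's formula: v_p(n!) = Σ_{k ≥ 1} ⌊n / p^k⌋. For p = 23, n = 1830, the terms are:
  ⌊1830/23^1⌋ = ⌊1830/23⌋ = 79
  ⌊1830/23^2⌋ = ⌊1830/529⌋ = 3
(the next term ⌊1830/23^3⌋ = 0, terminating the sum). Summing: v_23(1830!) = 79 + 3 = 82.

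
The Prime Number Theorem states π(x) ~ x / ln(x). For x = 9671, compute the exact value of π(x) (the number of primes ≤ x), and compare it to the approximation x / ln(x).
π(9671) = 1193;  x/ln(x) ≈ 1053.84;  relative error ≈ 11.66%.

Directly count primes up to 9671: π(9671) = 1193. The PNT approximation gives 9671/ln(9671) ≈ 9671/9.17689 ≈ 1053.84. Relative error (π(x) − x/ln(x)) / π(x) ≈ 11.66%; the approximation is known to undercount slightly (Li(x) is a better estimate).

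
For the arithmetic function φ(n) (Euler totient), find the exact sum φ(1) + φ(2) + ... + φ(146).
Σ_{n ≤ 146} φ(n) = 6514

Compute φ(n) for each 1 ≤ n ≤ 146: φ(1) = 1, φ(2) = 1, φ(3) = 2, φ(4) = 2, φ(5) = 4, φ(6) = 2, φ(7) = 6, φ(8) = 4, φ(9) = 6, φ(10) = 4, φ(11) = 10, φ(12) = 4, φ(13) = 12, φ(14) = 6, φ(15) = 8, φ(16) = 8, φ(17) = 16, φ(18) = 6, φ(19) = 18, φ(20) = 8, φ(21) = 12, φ(22) = 10, φ(23) = 22, φ(24) = 8, φ(25) = 20, φ(26) = 12, φ(27) = 18, φ(28) = 12, φ(29) = 28, φ(30) = 8, φ(31) = 30, φ(32) = 16, φ(33) = 20, φ(34) = 16, φ(35) = 24, φ(36) = 12, φ(37) = 36, φ(38) = 18, φ(39) = 24, φ(40) = 16, φ(41) = 40, φ(42) = 12, φ(43) = 42, φ(44) = 20, φ(45) = 24, φ(46) = 22, φ(47) = 46, φ(48) = 16, φ(49) = 42, φ(50) = 20, φ(51) = 32, φ(52) = 24, φ(53) = 52, φ(54) = 18, φ(55) = 40, φ(56) = 24, φ(57) = 36, φ(58) = 28, φ(59) = 58, φ(60) = 16, φ(61) = 60, φ(62) = 30, φ(63) = 36, φ(64) = 32, φ(65) = 48, φ(66) = 20, φ(67) = 66, φ(68) = 32, φ(69) = 44, φ(70) = 24, φ(71) = 70, φ(72) = 24, φ(73) = 72, φ(74) = 36, φ(75) = 40, φ(76) = 36, φ(77) = 60, φ(78) = 24, φ(79) = 78, φ(80) = 32, φ(81) = 54, φ(82) = 40, φ(83) = 82, φ(84) = 24, φ(85) = 64, φ(86) = 42, φ(87) = 56, φ(88) = 40, φ(89) = 88, φ(90) = 24, φ(91) = 72, φ(92) = 44, φ(93) = 60, φ(94) = 46, φ(95) = 72, φ(96) = 32, φ(97) = 96, φ(98) = 42, φ(99) = 60, φ(100) = 40, φ(101) = 100, φ(102) = 32, φ(103) = 102, φ(104) = 48, φ(105) = 48, φ(106) = 52, φ(107) = 106, φ(108) = 36, φ(109) = 108, φ(110) = 40, φ(111) = 72, φ(112) = 48, φ(113) = 112, φ(114) = 36, φ(115) = 88, φ(116) = 56, φ(117) = 72, φ(118) = 58, φ(119) = 96, φ(120) = 32, φ(121) = 110, φ(122) = 60, φ(123) = 80, φ(124) = 60, φ(125) = 100, φ(126) = 36, φ(127) = 126, φ(128) = 64, φ(129) = 84, φ(130) = 48, φ(131) = 130, φ(132) = 40, φ(133) = 108, φ(134) = 66, φ(135) = 72, φ(136) = 64, φ(137) = 136, φ(138) = 44, φ(139) = 138, φ(140) = 48, φ(141) = 92, φ(142) = 70, φ(143) = 120, φ(144) = 48, φ(145) = 112, φ(146) = 72. Summing all 146 values: 6514. (Average order: Σ_{n ≤ x} φ(n) ~ (3/π²) x². For x = 146, (3/π²)·146² ≈ 6479.29.)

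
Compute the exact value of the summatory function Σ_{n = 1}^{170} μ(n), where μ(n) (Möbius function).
Σ_{n ≤ 170} μ(n) = -2

Compute μ(n) for each 1 ≤ n ≤ 170: μ(1) = 1, μ(2) = -1, μ(3) = -1, μ(4) = 0, μ(5) = -1, μ(6) = 1, μ(7) = -1, μ(8) = 0, μ(9) = 0, μ(10) = 1, μ(11) = -1, μ(12) = 0, μ(13) = -1, μ(14) = 1, μ(15) = 1, μ(16) = 0, μ(17) = -1, μ(18) = 0, μ(19) = -1, μ(20) = 0, μ(21) = 1, μ(22) = 1, μ(23) = -1, μ(24) = 0, μ(25) = 0, μ(26) = 1, μ(27) = 0, μ(28) = 0, μ(29) = -1, μ(30) = -1, μ(31) = -1, μ(32) = 0, μ(33) = 1, μ(34) = 1, μ(35) = 1, μ(36) = 0, μ(37) = -1, μ(38) = 1, μ(39) = 1, μ(40) = 0, μ(41) = -1, μ(42) = -1, μ(43) = -1, μ(44) = 0, μ(45) = 0, μ(46) = 1, μ(47) = -1, μ(48) = 0, μ(49) = 0, μ(50) = 0, μ(51) = 1, μ(52) = 0, μ(53) = -1, μ(54) = 0, μ(55) = 1, μ(56) = 0, μ(57) = 1, μ(58) = 1, μ(59) = -1, μ(60) = 0, μ(61) = -1, μ(62) = 1, μ(63) = 0, μ(64) = 0, μ(65) = 1, μ(66) = -1, μ(67) = -1, μ(68) = 0, μ(69) = 1, μ(70) = -1, μ(71) = -1, μ(72) = 0, μ(73) = -1, μ(74) = 1, μ(75) = 0, μ(76) = 0, μ(77) = 1, μ(78) = -1, μ(79) = -1, μ(80) = 0, μ(81) = 0, μ(82) = 1, μ(83) = -1, μ(84) = 0, μ(85) = 1, μ(86) = 1, μ(87) = 1, μ(88) = 0, μ(89) = -1, μ(90) = 0, μ(91) = 1, μ(92) = 0, μ(93) = 1, μ(94) = 1, μ(95) = 1, μ(96) = 0, μ(97) = -1, μ(98) = 0, μ(99) = 0, μ(100) = 0, μ(101) = -1, μ(102) = -1, μ(103) = -1, μ(104) = 0, μ(105) = -1, μ(106) = 1, μ(107) = -1, μ(108) = 0, μ(109) = -1, μ(110) = -1, μ(111) = 1, μ(112) = 0, μ(113) = -1, μ(114) = -1, μ(115) = 1, μ(116) = 0, μ(117) = 0, μ(118) = 1, μ(119) = 1, μ(120) = 0, μ(121) = 0, μ(122) = 1, μ(123) = 1, μ(124) = 0, μ(125) = 0, μ(126) = 0, μ(127) = -1, μ(128) = 0, μ(129) = 1, μ(130) = -1, μ(131) = -1, μ(132) = 0, μ(133) = 1, μ(134) = 1, μ(135) = 0, μ(136) = 0, μ(137) = -1, μ(138) = -1, μ(139) = -1, μ(140) = 0, μ(141) = 1, μ(142) = 1, μ(143) = 1, μ(144) = 0, μ(145) = 1, μ(146) = 1, μ(147) = 0, μ(148) = 0, μ(149) = -1, μ(150) = 0, μ(151) = -1, μ(152) = 0, μ(153) = 0, μ(154) = -1, μ(155) = 1, μ(156) = 0, μ(157) = -1, μ(158) = 1, μ(159) = 1, μ(160) = 0, μ(161) = 1, μ(162) = 0, μ(163) = -1, μ(164) = 0, μ(165) = -1, μ(166) = 1, μ(167) = -1, μ(168) = 0, μ(169) = 0, μ(170) = -1. Summing all 170 values: -2. (Mertens function M(x) = Σ_{n ≤ x} μ(n); on average M(x) should be small (PNT ⟺ M(x) = o(x)).)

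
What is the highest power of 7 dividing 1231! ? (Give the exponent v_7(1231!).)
v_7(1231!) = 203

Legendre's formula: v_p(n!) = Σ_{k ≥ 1} ⌊n / p^k⌋. For p = 7, n = 1231, the terms are:
  ⌊1231/7^1⌋ = ⌊1231/7⌋ = 175
  ⌊1231/7^2⌋ = ⌊1231/49⌋ = 25
  ⌊1231/7^3⌋ = ⌊1231/343⌋ = 3
(the next term ⌊1231/7^4⌋ = 0, terminating the sum). Summing: v_7(1231!) = 175 + 25 + 3 = 203.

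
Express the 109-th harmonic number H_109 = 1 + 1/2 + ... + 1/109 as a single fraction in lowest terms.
H_109 = 8921300974621008344560891131674592385138744074343/1691837260754386654006214227002266112914383247040

Direct summation: H_109 = 1 + 1/2 + ... + 1/109. The least common denominator is lcm(1, ..., 109) = 8459186303771933270031071135011330564571916235200; over this denominator the numerator is 8459186303771933270031071135011330564571916235200 + 4229593151885966635015535567505665282285958117600 + 2819728767923977756677023711670443521523972078400 + 2114796575942983317507767783752832641142979058800 + 1691837260754386654006214227002266112914383247040 + 1409864383961988878338511855835221760761986039200 + 1208455186253133324290153019287332937795988033600 + 1057398287971491658753883891876416320571489529400 + 939909589307992585559007903890147840507990692800 + 845918630377193327003107113501133056457191623520 + 769016936706539388184642830455575505870174203200 + 704932191980994439169255927917610880380993019600 + 650706638751687174617774702693179274197839710400 + 604227593126566662145076509643666468897994016800 + 563945753584795551335404742334088704304794415680 + 528699143985745829376941945938208160285744764700 + 497599194339525486472415949118313562621877425600 + 469954794653996292779503951945073920253995346400 + 445220331777470172106898480790070029714311380800 + 422959315188596663501553556750566528228595811760 + 402818395417711108096717673095777645931996011200 + 384508468353269694092321415227787752935087101600 + 367790708859649272610046571087449154981387662400 + 352466095990497219584627963958805440190496509800 + 338367452150877330801242845400453222582876649408 + 325353319375843587308887351346589637098919855200 + 313303196435997528519669301296715946835996897600 + 302113796563283331072538254821833234448997008400 + 291696079440411492070036935690045881536962628800 + 281972876792397775667702371167044352152397207840 + 272876977541030105484873262419720340792642459200 + 264349571992872914688470972969104080142872382350 + 256338978902179796061547610151858501956724734400 + 248799597169762743236207974559156781310938712800 + 241691037250626664858030603857466587559197606720 + 234977397326998146389751975972536960126997673200 + 228626656858700899190028949594900826069511249600 + 222610165888735086053449240395035014857155690400 + 216902212917229058205924900897726424732613236800 + 211479657594298331750776778375283264114297905880 + 206321617165169104147099295975886111331022347200 + 201409197708855554048358836547888822965998005600 + 196725262878417052791420258953751873594695726400 + 192254234176634847046160707613893876467543550800 + 187981917861598517111801580778029568101598138560 + 183895354429824636305023285543724577490693831200 + 179982687314296452553852577340666607756849281600 + 176233047995248609792313981979402720095248254900 + 172636455179019046327164717041047562542284004800 + 169183726075438665400621422700226611291438324704 + 165866398113175162157471983039437854207292475200 + 162676659687921793654443675673294818549459927600 + 159607288750413835283605115754930765369281438400 + 156651598217998764259834650648357973417998448800 + 153803387341307877636928566091115101174034840640 + 151056898281641665536269127410916617224498504200 + 148406777259156724035632826930023343238103793600 + 145848039720205746035018467845022940768481314400 + 143376039046981919831035103983242890924947732800 + 140986438396198887833851185583522176076198603920 + 138675185307736610984115920246087386304457643200 + 136438488770515052742436631209860170396321229600 + 134272798472570369365572557698592548643998670400 + 132174785996436457344235486484552040071436191175 + 130141327750337434923554940538635854839567942080 + 128169489451089898030773805075929250978362367200 + 126256511996596018955687628880766127829431585600 + 124399798584881371618103987279578390655469356400 + 122596902953216424203348857029149718327129220800 + 120845518625313332429015301928733293779598803360 + 119143469067210327746916494859314514993970651200 + 117488698663499073194875987986268480063498836600 + 115879264435231962603165358013853843350300222400 + 114313328429350449595014474797450413034755624800 + 112789150716959110267080948466817740860958883136 + 111305082944367543026724620197517507428577845200 + 109859562386648484026377547207939357981453457600 + 108451106458614529102962450448863212366306618400 + 107078307642682699620646470063434564108505268800 + 105739828797149165875388389187641632057148952940 + 104434398811999176173223100432238648945332299200 + 103160808582584552073549647987943055665511173600 + 101917907274360641807603266686883500777974894400 + 100704598854427777024179418273944411482999002800 + 99519838867905097294483189823662712524375485120 + 98362631439208526395710129476875936797347863200 + 97232026480137164023345645230015293845654209600 + 96127117088317423523080353806946938233771775400 + 95047037121032958090236754325970006343504676800 + 93990958930799258555900790389014784050799069280 + 92958091250241024945396386099025610599691387200 + 91947677214912318152511642771862288745346915600 + 90958992513676701828291087473240113597547486400 + 89991343657148226276926288670333303878424640800 + 89044066355494034421379696158014005942862276160 + 88116523997624304896156990989701360047624127450 + 87208106224452920309598671494962170768782641600 + 86318227589509523163582358520523781271142002400 + 85446326300726598687182536717286167318908244800 + 84591863037719332700310711350113305645719162352 + 83754319839326071980505654802092381827444715200 + 82933199056587581078735991519718927103646237600 + 82128022366717798738165739174867287034678798400 + 81338329843960896827221837836647409274729963800 + 80563679083542221619343534619155529186399202240 + 79803644375206917641802557877465382684640719200 + 79057815923102180093748328364591874435251553600 + 78325799108999382129917325324178986708999224400 + 77607213796072782293863037935883766647448772800 = 44606504873105041722804455658372961925693720371715, so H_109 = 44606504873105041722804455658372961925693720371715/8459186303771933270031071135011330564571916235200; reducing by gcd(44606504873105041722804455658372961925693720371715, 8459186303771933270031071135011330564571916235200) = 5 gives 8921300974621008344560891131674592385138744074343/1691837260754386654006214227002266112914383247040 ≈ 5.27314. (The PNT-adjacent estimate ln(109) + γ ≈ 5.26856 matches within O(1/n).)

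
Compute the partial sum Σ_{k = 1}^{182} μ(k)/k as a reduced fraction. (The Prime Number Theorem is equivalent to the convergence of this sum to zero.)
Σ μ(k)/k = -42777633147096095202261336980430876153798047365508655725648588303365613/2698673146402774891360107038836843903137758765182175327729755799791307145

Values of μ(k) for 1 ≤ k ≤ 182: μ(1) = 1, μ(2) = -1, μ(3) = -1, μ(5) = -1, μ(6) = 1, μ(7) = -1, μ(10) = 1, μ(11) = -1, μ(13) = -1, μ(14) = 1, μ(15) = 1, μ(17) = -1, μ(19) = -1, μ(21) = 1, μ(22) = 1, μ(23) = -1, μ(26) = 1, μ(29) = -1, μ(30) = -1, μ(31) = -1, μ(33) = 1, μ(34) = 1, μ(35) = 1, μ(37) = -1, μ(38) = 1, μ(39) = 1, μ(41) = -1, μ(42) = -1, μ(43) = -1, μ(46) = 1, μ(47) = -1, μ(51) = 1, μ(53) = -1, μ(55) = 1, μ(57) = 1, μ(58) = 1, μ(59) = -1, μ(61) = -1, μ(62) = 1, μ(65) = 1, μ(66) = -1, μ(67) = -1, μ(69) = 1, μ(70) = -1, μ(71) = -1, μ(73) = -1, μ(74) = 1, μ(77) = 1, μ(78) = -1, μ(79) = -1, μ(82) = 1, μ(83) = -1, μ(85) = 1, μ(86) = 1, μ(87) = 1, μ(89) = -1, μ(91) = 1, μ(93) = 1, μ(94) = 1, μ(95) = 1, μ(97) = -1, μ(101) = -1, μ(102) = -1, μ(103) = -1, μ(105) = -1, μ(106) = 1, μ(107) = -1, μ(109) = -1, μ(110) = -1, μ(111) = 1, μ(113) = -1, μ(114) = -1, μ(115) = 1, μ(118) = 1, μ(119) = 1, μ(122) = 1, μ(123) = 1, μ(127) = -1, μ(129) = 1, μ(130) = -1, μ(131) = -1, μ(133) = 1, μ(134) = 1, μ(137) = -1, μ(138) = -1, μ(139) = -1, μ(141) = 1, μ(142) = 1, μ(143) = 1, μ(145) = 1, μ(146) = 1, μ(149) = -1, μ(151) = -1, μ(154) = -1, μ(155) = 1, μ(157) = -1, μ(158) = 1, μ(159) = 1, μ(161) = 1, μ(163) = -1, μ(165) = -1, μ(166) = 1, μ(167) = -1, μ(170) = -1, μ(173) = -1, μ(174) = -1, μ(177) = 1, μ(178) = 1, μ(179) = -1, μ(181) = -1, μ(182) = -1, with μ = 0 on non-squarefree integers. Summing μ(k)/k for k where μ(k) ≠ 0 gives -42777633147096095202261336980430876153798047365508655725648588303365613/2698673146402774891360107038836843903137758765182175327729755799791307145 ≈ -0.0159. (PNT ⟺ this sum → 0 as n → ∞.)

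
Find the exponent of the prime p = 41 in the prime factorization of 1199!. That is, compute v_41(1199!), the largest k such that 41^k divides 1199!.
v_41(1199!) = 29

Legendre's formula: v_p(n!) = Σ_{k ≥ 1} ⌊n / p^k⌋. For p = 41, n = 1199, the terms are:
  ⌊1199/41^1⌋ = ⌊1199/41⌋ = 29
(the next term ⌊1199/41^2⌋ = 0, terminating the sum). Summing: v_41(1199!) = 29 = 29.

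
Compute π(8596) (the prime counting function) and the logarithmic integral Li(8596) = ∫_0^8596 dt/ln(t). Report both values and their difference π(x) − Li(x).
π(8596) = 1069;  Li(8596) ≈ 1092.47;  π(x) − Li(x) ≈ -23.47.

Direct count of primes ≤ 8596 gives π(8596) = 1069. Numerical evaluation of the logarithmic integral gives Li(8596) ≈ 1092.47. The difference π(x) − Li(x) ≈ -23.47 is typically negative for small/moderate x (Li(x) overestimates), though Littlewood's theorem shows this sign changes infinitely often.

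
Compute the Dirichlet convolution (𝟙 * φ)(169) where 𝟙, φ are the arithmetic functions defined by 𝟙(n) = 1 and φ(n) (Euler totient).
(𝟙 * φ)(169) = 169

Divisors of 169: [1, 13, 169]. For each d | 169:
  d = 1: 𝟙(1) · φ(169/1) = 1 · 156 = 156
  d = 13: 𝟙(13) · φ(169/13) = 1 · 12 = 12
  d = 169: 𝟙(169) · φ(169/169) = 1 · 1 = 1
Summing: (𝟙 * φ)(169) = 156 + 12 + 1 = 169.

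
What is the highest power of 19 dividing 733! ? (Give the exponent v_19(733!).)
v_19(733!) = 40

Legendre's formula: v_p(n!) = Σ_{k ≥ 1} ⌊n / p^k⌋. For p = 19, n = 733, the terms are:
  ⌊733/19^1⌋ = ⌊733/19⌋ = 38
  ⌊733/19^2⌋ = ⌊733/361⌋ = 2
(the next term ⌊733/19^3⌋ = 0, terminating the sum). Summing: v_19(733!) = 38 + 2 = 40.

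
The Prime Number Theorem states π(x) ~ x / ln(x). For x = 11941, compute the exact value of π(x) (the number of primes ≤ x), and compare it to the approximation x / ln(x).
π(11941) = 1432;  x/ln(x) ≈ 1271.98;  relative error ≈ 11.17%.

Directly count primes up to 11941: π(11941) = 1432. The PNT approximation gives 11941/ln(11941) ≈ 11941/9.38773 ≈ 1271.98. Relative error (π(x) − x/ln(x)) / π(x) ≈ 11.17%; the approximation is known to undercount slightly (Li(x) is a better estimate).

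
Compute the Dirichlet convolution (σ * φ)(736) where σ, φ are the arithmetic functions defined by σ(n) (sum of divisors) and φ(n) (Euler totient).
(σ * φ)(736) = 8832

Divisors of 736: [1, 2, 4, 8, 16, 23, 32, 46, 92, 184, 368, 736]. For each d | 736:
  d = 1: σ(1) · φ(736/1) = 1 · 352 = 352
  d = 2: σ(2) · φ(736/2) = 3 · 176 = 528
  d = 4: σ(4) · φ(736/4) = 7 · 88 = 616
  d = 8: σ(8) · φ(736/8) = 15 · 44 = 660
  d = 16: σ(16) · φ(736/16) = 31 · 22 = 682
  d = 23: σ(23) · φ(736/23) = 24 · 16 = 384
  d = 32: σ(32) · φ(736/32) = 63 · 22 = 1386
  d = 46: σ(46) · φ(736/46) = 72 · 8 = 576
  d = 92: σ(92) · φ(736/92) = 168 · 4 = 672
  d = 184: σ(184) · φ(736/184) = 360 · 2 = 720
  d = 368: σ(368) · φ(736/368) = 744 · 1 = 744
  d = 736: σ(736) · φ(736/736) = 1512 · 1 = 1512
Summing: (σ * φ)(736) = 352 + 528 + 616 + 660 + 682 + 384 + 1386 + 576 + 672 + 720 + 744 + 1512 = 8832.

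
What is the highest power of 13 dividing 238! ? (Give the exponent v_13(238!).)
v_13(238!) = 19

Legendre's formula: v_p(n!) = Σ_{k ≥ 1} ⌊n / p^k⌋. For p = 13, n = 238, the terms are:
  ⌊238/13^1⌋ = ⌊238/13⌋ = 18
  ⌊238/13^2⌋ = ⌊238/169⌋ = 1
(the next term ⌊238/13^3⌋ = 0, terminating the sum). Summing: v_13(238!) = 18 + 1 = 19.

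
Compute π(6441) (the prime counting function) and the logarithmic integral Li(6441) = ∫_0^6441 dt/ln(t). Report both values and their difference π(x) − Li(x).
π(6441) = 836;  Li(6441) ≈ 850.90;  π(x) − Li(x) ≈ -14.90.

Direct count of primes ≤ 6441 gives π(6441) = 836. Numerical evaluation of the logarithmic integral gives Li(6441) ≈ 850.90. The difference π(x) − Li(x) ≈ -14.90 is typically negative for small/moderate x (Li(x) overestimates), though Littlewood's theorem shows this sign changes infinitely often.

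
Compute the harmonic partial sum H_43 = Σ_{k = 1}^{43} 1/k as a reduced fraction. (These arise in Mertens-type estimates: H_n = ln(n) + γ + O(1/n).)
H_43 = 532145396070491417/122332313750680800

Direct summation: H_43 = 1 + 1/2 + ... + 1/43. The least common denominator is lcm(1, ..., 43) = 9419588158802421600; over this denominator the numerator is 9419588158802421600 + 4709794079401210800 + 3139862719600807200 + 2354897039700605400 + 1883917631760484320 + 1569931359800403600 + 1345655451257488800 + 1177448519850302700 + 1046620906533602400 + 941958815880242160 + 856326196254765600 + 784965679900201800 + 724583704523263200 + 672827725628744400 + 627972543920161440 + 588724259925151350 + 554093421106024800 + 523310453266801200 + 495767797831706400 + 470979407940121080 + 448551817085829600 + 428163098127382800 + 409547311252279200 + 392482839950100900 + 376783526352096864 + 362291852261631600 + 348873635511200800 + 336413862814372200 + 324813384786290400 + 313986271960080720 + 303857682542013600 + 294362129962575675 + 285442065418255200 + 277046710553012400 + 269131090251497760 + 261655226633400600 + 254583463751416800 + 247883898915853200 + 241527901507754400 + 235489703970060540 + 229746052653717600 + 224275908542914800 + 219060189739591200 = 40975195497427839109, so H_43 = 40975195497427839109/9419588158802421600; reducing by gcd(40975195497427839109, 9419588158802421600) = 77 gives 532145396070491417/122332313750680800 ≈ 4.35000. (The PNT-adjacent estimate ln(43) + γ ≈ 4.33842 matches within O(1/n).)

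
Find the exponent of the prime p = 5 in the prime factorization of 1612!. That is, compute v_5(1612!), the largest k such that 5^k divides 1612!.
v_5(1612!) = 400

Legendre's formula: v_p(n!) = Σ_{k ≥ 1} ⌊n / p^k⌋. For p = 5, n = 1612, the terms are:
  ⌊1612/5^1⌋ = ⌊1612/5⌋ = 322
  ⌊1612/5^2⌋ = ⌊1612/25⌋ = 64
  ⌊1612/5^3⌋ = ⌊1612/125⌋ = 12
  ⌊1612/5^4⌋ = ⌊1612/625⌋ = 2
(the next term ⌊1612/5^5⌋ = 0, terminating the sum). Summing: v_5(1612!) = 322 + 64 + 12 + 2 = 400.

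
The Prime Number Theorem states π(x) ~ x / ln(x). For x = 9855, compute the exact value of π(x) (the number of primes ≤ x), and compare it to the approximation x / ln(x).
π(9855) = 1215;  x/ln(x) ≈ 1071.69;  relative error ≈ 11.79%.

Directly count primes up to 9855: π(9855) = 1215. The PNT approximation gives 9855/ln(9855) ≈ 9855/9.19573 ≈ 1071.69. Relative error (π(x) − x/ln(x)) / π(x) ≈ 11.79%; the approximation is known to undercount slightly (Li(x) is a better estimate).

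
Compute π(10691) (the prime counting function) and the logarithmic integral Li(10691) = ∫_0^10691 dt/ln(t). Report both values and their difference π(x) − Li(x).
π(10691) = 1304;  Li(10691) ≈ 1320.89;  π(x) − Li(x) ≈ -16.89.

Direct count of primes ≤ 10691 gives π(10691) = 1304. Numerical evaluation of the logarithmic integral gives Li(10691) ≈ 1320.89. The difference π(x) − Li(x) ≈ -16.89 is typically negative for small/moderate x (Li(x) overestimates), though Littlewood's theorem shows this sign changes infinitely often.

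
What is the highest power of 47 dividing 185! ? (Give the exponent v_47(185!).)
v_47(185!) = 3

Legendre's formula: v_p(n!) = Σ_{k ≥ 1} ⌊n / p^k⌋. For p = 47, n = 185, the terms are:
  ⌊185/47^1⌋ = ⌊185/47⌋ = 3
(the next term ⌊185/47^2⌋ = 0, terminating the sum). Summing: v_47(185!) = 3 = 3.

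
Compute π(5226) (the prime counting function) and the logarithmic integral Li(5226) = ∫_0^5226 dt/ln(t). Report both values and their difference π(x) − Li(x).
π(5226) = 693;  Li(5226) ≈ 710.75;  π(x) − Li(x) ≈ -17.75.

Direct count of primes ≤ 5226 gives π(5226) = 693. Numerical evaluation of the logarithmic integral gives Li(5226) ≈ 710.75. The difference π(x) − Li(x) ≈ -17.75 is typically negative for small/moderate x (Li(x) overestimates), though Littlewood's theorem shows this sign changes infinitely often.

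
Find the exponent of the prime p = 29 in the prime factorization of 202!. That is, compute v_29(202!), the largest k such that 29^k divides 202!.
v_29(202!) = 6

Legendre's formula: v_p(n!) = Σ_{k ≥ 1} ⌊n / p^k⌋. For p = 29, n = 202, the terms are:
  ⌊202/29^1⌋ = ⌊202/29⌋ = 6
(the next term ⌊202/29^2⌋ = 0, terminating the sum). Summing: v_29(202!) = 6 = 6.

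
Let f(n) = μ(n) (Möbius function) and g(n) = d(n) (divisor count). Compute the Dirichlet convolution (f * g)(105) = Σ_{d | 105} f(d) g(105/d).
(μ * d)(105) = 1

Divisors of 105: [1, 3, 5, 7, 15, 21, 35, 105]. For each d | 105:
  d = 1: μ(1) · d(105/1) = 1 · 8 = 8
  d = 3: μ(3) · d(105/3) = -1 · 4 = -4
  d = 5: μ(5) · d(105/5) = -1 · 4 = -4
  d = 7: μ(7) · d(105/7) = -1 · 4 = -4
  d = 15: μ(15) · d(105/15) = 1 · 2 = 2
  d = 21: μ(21) · d(105/21) = 1 · 2 = 2
  d = 35: μ(35) · d(105/35) = 1 · 2 = 2
  d = 105: μ(105) · d(105/105) = -1 · 1 = -1
Summing: (μ * d)(105) = 8 + -4 + -4 + -4 + 2 + 2 + 2 + -1 = 1.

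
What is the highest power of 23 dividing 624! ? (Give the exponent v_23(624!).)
v_23(624!) = 28

Legendre's formula: v_p(n!) = Σ_{k ≥ 1} ⌊n / p^k⌋. For p = 23, n = 624, the terms are:
  ⌊624/23^1⌋ = ⌊624/23⌋ = 27
  ⌊624/23^2⌋ = ⌊624/529⌋ = 1
(the next term ⌊624/23^3⌋ = 0, terminating the sum). Summing: v_23(624!) = 27 + 1 = 28.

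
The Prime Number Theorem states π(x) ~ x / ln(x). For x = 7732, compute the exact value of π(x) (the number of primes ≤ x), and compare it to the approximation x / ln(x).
π(7732) = 981;  x/ln(x) ≈ 863.61;  relative error ≈ 11.97%.

Directly count primes up to 7732: π(7732) = 981. The PNT approximation gives 7732/ln(7732) ≈ 7732/8.95312 ≈ 863.61. Relative error (π(x) − x/ln(x)) / π(x) ≈ 11.97%; the approximation is known to undercount slightly (Li(x) is a better estimate).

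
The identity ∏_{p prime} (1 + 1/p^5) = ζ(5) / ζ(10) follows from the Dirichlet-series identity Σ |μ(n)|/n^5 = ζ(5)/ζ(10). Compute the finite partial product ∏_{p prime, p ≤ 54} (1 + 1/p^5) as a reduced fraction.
∏ = 32347597211284988160480267437380591091977322089812731895007080802055947812864/31226639806314720763085693561071542877365250131832357293968847568717289128655

The primes p ≤ 54 are [2, 3, 5, 7, 11, 13, 17, 19, 23, 29, 31, 37, 41, 43, 47, 53]. For each, (1 + 1/p^5) = (p^5 + 1)/p^5. Multiplying these fractions over p ∈ [2, 3, 5, 7, 11, 13, 17, 19, 23, 29, 31, 37, 41, 43, 47, 53] gives 32347597211284988160480267437380591091977322089812731895007080802055947812864/31226639806314720763085693561071542877365250131832357293968847568717289128655. (In the limit P → ∞ this tends to ζ(5)/ζ(10).)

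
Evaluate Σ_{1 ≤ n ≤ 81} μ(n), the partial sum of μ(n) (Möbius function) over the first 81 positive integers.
Σ_{n ≤ 81} μ(n) = -4

Compute μ(n) for each 1 ≤ n ≤ 81: μ(1) = 1, μ(2) = -1, μ(3) = -1, μ(4) = 0, μ(5) = -1, μ(6) = 1, μ(7) = -1, μ(8) = 0, μ(9) = 0, μ(10) = 1, μ(11) = -1, μ(12) = 0, μ(13) = -1, μ(14) = 1, μ(15) = 1, μ(16) = 0, μ(17) = -1, μ(18) = 0, μ(19) = -1, μ(20) = 0, μ(21) = 1, μ(22) = 1, μ(23) = -1, μ(24) = 0, μ(25) = 0, μ(26) = 1, μ(27) = 0, μ(28) = 0, μ(29) = -1, μ(30) = -1, μ(31) = -1, μ(32) = 0, μ(33) = 1, μ(34) = 1, μ(35) = 1, μ(36) = 0, μ(37) = -1, μ(38) = 1, μ(39) = 1, μ(40) = 0, μ(41) = -1, μ(42) = -1, μ(43) = -1, μ(44) = 0, μ(45) = 0, μ(46) = 1, μ(47) = -1, μ(48) = 0, μ(49) = 0, μ(50) = 0, μ(51) = 1, μ(52) = 0, μ(53) = -1, μ(54) = 0, μ(55) = 1, μ(56) = 0, μ(57) = 1, μ(58) = 1, μ(59) = -1, μ(60) = 0, μ(61) = -1, μ(62) = 1, μ(63) = 0, μ(64) = 0, μ(65) = 1, μ(66) = -1, μ(67) = -1, μ(68) = 0, μ(69) = 1, μ(70) = -1, μ(71) = -1, μ(72) = 0, μ(73) = -1, μ(74) = 1, μ(75) = 0, μ(76) = 0, μ(77) = 1, μ(78) = -1, μ(79) = -1, μ(80) = 0, μ(81) = 0. Summing all 81 values: -4. (Mertens function M(x) = Σ_{n ≤ x} μ(n); on average M(x) should be small (PNT ⟺ M(x) = o(x)).)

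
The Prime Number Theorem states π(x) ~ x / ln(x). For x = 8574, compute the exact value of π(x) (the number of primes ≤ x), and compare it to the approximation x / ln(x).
π(8574) = 1068;  x/ln(x) ≈ 946.72;  relative error ≈ 11.36%.

Directly count primes up to 8574: π(8574) = 1068. The PNT approximation gives 8574/ln(8574) ≈ 8574/9.05649 ≈ 946.72. Relative error (π(x) − x/ln(x)) / π(x) ≈ 11.36%; the approximation is known to undercount slightly (Li(x) is a better estimate).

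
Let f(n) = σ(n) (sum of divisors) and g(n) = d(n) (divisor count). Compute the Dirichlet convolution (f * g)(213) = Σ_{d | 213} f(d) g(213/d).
(σ * d)(213) = 444

Divisors of 213: [1, 3, 71, 213]. For each d | 213:
  d = 1: σ(1) · d(213/1) = 1 · 4 = 4
  d = 3: σ(3) · d(213/3) = 4 · 2 = 8
  d = 71: σ(71) · d(213/71) = 72 · 2 = 144
  d = 213: σ(213) · d(213/213) = 288 · 1 = 288
Summing: (σ * d)(213) = 4 + 8 + 144 + 288 = 444.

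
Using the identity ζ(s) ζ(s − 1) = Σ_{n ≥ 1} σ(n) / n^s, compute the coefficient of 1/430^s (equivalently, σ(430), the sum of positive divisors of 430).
σ(430) = 792

In the product (Σ m^0/m^s)(Σ k / k^s) = Σ (Σ_{d | n} d) / n^s, the coefficient of 1/n^s is σ(n) = Σ_{d | n} d. For n = 430, divisors are [1, 2, 5, 10, 43, 86, 215, 430]; summing: σ(430) = 792.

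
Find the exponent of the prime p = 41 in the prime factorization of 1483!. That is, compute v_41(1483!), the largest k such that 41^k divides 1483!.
v_41(1483!) = 36

Legendre's formula: v_p(n!) = Σ_{k ≥ 1} ⌊n / p^k⌋. For p = 41, n = 1483, the terms are:
  ⌊1483/41^1⌋ = ⌊1483/41⌋ = 36
(the next term ⌊1483/41^2⌋ = 0, terminating the sum). Summing: v_41(1483!) = 36 = 36.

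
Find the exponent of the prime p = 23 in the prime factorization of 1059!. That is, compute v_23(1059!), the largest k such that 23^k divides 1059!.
v_23(1059!) = 48

Legendre's formula: v_p(n!) = Σ_{k ≥ 1} ⌊n / p^k⌋. For p = 23, n = 1059, the terms are:
  ⌊1059/23^1⌋ = ⌊1059/23⌋ = 46
  ⌊1059/23^2⌋ = ⌊1059/529⌋ = 2
(the next term ⌊1059/23^3⌋ = 0, terminating the sum). Summing: v_23(1059!) = 46 + 2 = 48.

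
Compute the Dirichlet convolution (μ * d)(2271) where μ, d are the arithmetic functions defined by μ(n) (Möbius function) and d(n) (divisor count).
(μ * d)(2271) = 1

Divisors of 2271: [1, 3, 757, 2271]. For each d | 2271:
  d = 1: μ(1) · d(2271/1) = 1 · 4 = 4
  d = 3: μ(3) · d(2271/3) = -1 · 2 = -2
  d = 757: μ(757) · d(2271/757) = -1 · 2 = -2
  d = 2271: μ(2271) · d(2271/2271) = 1 · 1 = 1
Summing: (μ * d)(2271) = 4 + -2 + -2 + 1 = 1.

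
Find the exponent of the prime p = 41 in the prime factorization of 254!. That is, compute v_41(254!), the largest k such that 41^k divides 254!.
v_41(254!) = 6

Legendre's formula: v_p(n!) = Σ_{k ≥ 1} ⌊n / p^k⌋. For p = 41, n = 254, the terms are:
  ⌊254/41^1⌋ = ⌊254/41⌋ = 6
(the next term ⌊254/41^2⌋ = 0, terminating the sum). Summing: v_41(254!) = 6 = 6.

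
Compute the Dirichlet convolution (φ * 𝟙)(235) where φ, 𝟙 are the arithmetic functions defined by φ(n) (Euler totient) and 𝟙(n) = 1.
(φ * 𝟙)(235) = 235

Divisors of 235: [1, 5, 47, 235]. For each d | 235:
  d = 1: φ(1) · 𝟙(235/1) = 1 · 1 = 1
  d = 5: φ(5) · 𝟙(235/5) = 4 · 1 = 4
  d = 47: φ(47) · 𝟙(235/47) = 46 · 1 = 46
  d = 235: φ(235) · 𝟙(235/235) = 184 · 1 = 184
Summing: (φ * 𝟙)(235) = 1 + 4 + 46 + 184 = 235.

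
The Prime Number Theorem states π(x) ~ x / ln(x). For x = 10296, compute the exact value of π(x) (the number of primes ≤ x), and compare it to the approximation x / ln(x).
π(10296) = 1262;  x/ln(x) ≈ 1114.34;  relative error ≈ 11.70%.

Directly count primes up to 10296: π(10296) = 1262. The PNT approximation gives 10296/ln(10296) ≈ 10296/9.23951 ≈ 1114.34. Relative error (π(x) − x/ln(x)) / π(x) ≈ 11.70%; the approximation is known to undercount slightly (Li(x) is a better estimate).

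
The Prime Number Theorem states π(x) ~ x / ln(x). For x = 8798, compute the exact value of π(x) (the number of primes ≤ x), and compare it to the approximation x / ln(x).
π(8798) = 1095;  x/ln(x) ≈ 968.70;  relative error ≈ 11.53%.

Directly count primes up to 8798: π(8798) = 1095. The PNT approximation gives 8798/ln(8798) ≈ 8798/9.08228 ≈ 968.70. Relative error (π(x) − x/ln(x)) / π(x) ≈ 11.53%; the approximation is known to undercount slightly (Li(x) is a better estimate).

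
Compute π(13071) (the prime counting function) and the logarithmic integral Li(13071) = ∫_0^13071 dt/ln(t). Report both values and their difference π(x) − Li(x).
π(13071) = 1556;  Li(13071) ≈ 1574.60;  π(x) − Li(x) ≈ -18.60.

Direct count of primes ≤ 13071 gives π(13071) = 1556. Numerical evaluation of the logarithmic integral gives Li(13071) ≈ 1574.60. The difference π(x) − Li(x) ≈ -18.60 is typically negative for small/moderate x (Li(x) overestimates), though Littlewood's theorem shows this sign changes infinitely often.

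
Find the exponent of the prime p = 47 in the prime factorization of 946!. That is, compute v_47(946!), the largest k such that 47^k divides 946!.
v_47(946!) = 20

Legendre's formula: v_p(n!) = Σ_{k ≥ 1} ⌊n / p^k⌋. For p = 47, n = 946, the terms are:
  ⌊946/47^1⌋ = ⌊946/47⌋ = 20
(the next term ⌊946/47^2⌋ = 0, terminating the sum). Summing: v_47(946!) = 20 = 20.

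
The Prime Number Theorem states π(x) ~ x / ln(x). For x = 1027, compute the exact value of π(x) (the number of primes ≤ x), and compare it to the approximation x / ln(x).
π(1027) = 172;  x/ln(x) ≈ 148.10;  relative error ≈ 13.89%.

Directly count primes up to 1027: π(1027) = 172. The PNT approximation gives 1027/ln(1027) ≈ 1027/6.93440 ≈ 148.10. Relative error (π(x) − x/ln(x)) / π(x) ≈ 13.89%; the approximation is known to undercount slightly (Li(x) is a better estimate).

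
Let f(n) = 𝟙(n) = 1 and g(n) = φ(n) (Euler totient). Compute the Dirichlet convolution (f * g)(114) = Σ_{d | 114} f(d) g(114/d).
(𝟙 * φ)(114) = 114

Divisors of 114: [1, 2, 3, 6, 19, 38, 57, 114]. For each d | 114:
  d = 1: 𝟙(1) · φ(114/1) = 1 · 36 = 36
  d = 2: 𝟙(2) · φ(114/2) = 1 · 36 = 36
  d = 3: 𝟙(3) · φ(114/3) = 1 · 18 = 18
  d = 6: 𝟙(6) · φ(114/6) = 1 · 18 = 18
  d = 19: 𝟙(19) · φ(114/19) = 1 · 2 = 2
  d = 38: 𝟙(38) · φ(114/38) = 1 · 2 = 2
  d = 57: 𝟙(57) · φ(114/57) = 1 · 1 = 1
  d = 114: 𝟙(114) · φ(114/114) = 1 · 1 = 1
Summing: (𝟙 * φ)(114) = 36 + 36 + 18 + 18 + 2 + 2 + 1 + 1 = 114.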